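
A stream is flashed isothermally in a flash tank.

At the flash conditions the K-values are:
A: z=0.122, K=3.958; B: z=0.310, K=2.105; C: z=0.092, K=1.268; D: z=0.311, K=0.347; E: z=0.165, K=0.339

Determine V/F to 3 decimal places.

V/F = 0.403

Newton iteration, V/F⁰ = 0.66:
  V/F = 0.660: g = -0.2091, g' = -0.890 → V/F = 0.425
  V/F = 0.425: g = -0.0178, g' = -0.784 → V/F = 0.402
  V/F = 0.402: g = 0.0000, g' = -0.787 → V/F = 0.403
Converged at V/F = 0.403.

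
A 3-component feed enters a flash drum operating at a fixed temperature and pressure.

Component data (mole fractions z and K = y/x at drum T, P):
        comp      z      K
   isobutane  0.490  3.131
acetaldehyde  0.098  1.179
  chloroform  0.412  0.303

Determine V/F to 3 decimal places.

Material balance + equilibrium reduce to Σ zᵢ(Kᵢ−1)/(1+V/F(Kᵢ−1)) = 0.
Check two-phase: ΣzᵢKᵢ = 1.775 > 1 and Σzᵢ/Kᵢ = 1.599 > 1, so g(0) = 0.775 > 0 and g(1) = -0.599 < 0.
Newton iteration, V/F⁰ = 0.5:
  V/F = 0.500: g = 0.0809, g' = -0.996 → V/F = 0.581
Converged at V/F = 0.581.

V/F = 0.581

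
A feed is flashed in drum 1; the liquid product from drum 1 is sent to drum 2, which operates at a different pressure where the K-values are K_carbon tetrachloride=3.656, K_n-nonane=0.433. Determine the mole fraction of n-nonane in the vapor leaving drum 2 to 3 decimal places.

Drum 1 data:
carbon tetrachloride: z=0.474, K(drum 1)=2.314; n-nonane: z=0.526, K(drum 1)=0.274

Drum 1:
Let ψ₁ = V/F and solve Σ zᵢ(Kᵢ−1)/(1+ψ₁(Kᵢ−1)) = 0.
Check two-phase: ΣzᵢKᵢ = 1.241 > 1 and Σzᵢ/Kᵢ = 2.125 > 1, so g(0) = 0.241 > 0 and g(1) = -1.125 < 0.
Iterate (Newton) starting at ψ₁ = 0.5:
  ψ₁ = 0.500: g = -0.2236, g' = -0.981 → ψ₁ = 0.272
  ψ₁ = 0.272: g = -0.0171, g' = -0.875 → ψ₁ = 0.253
Converged at ψ₁ = 0.253.
Drum-1 compositions:
  carbon tetrachloride: x = 0.356, y = 0.824
  n-nonane: x = 0.644, y = 0.176
Drum-2 feed = drum-1 liquid: z₂ = (0.3559, 0.6441).
Drum 2:
Binary case is linear: z₁(K₁−1)(1+ψ₂(K₂−1)) + z₂(K₂−1)(1+ψ₂(K₁−1)) = 0
⇒ ψ₂ = [z₁(K₁−1)+z₂(K₂−1)] / [−(K₁−1)(K₂−1)] = 0.5800/1.5060 = 0.385
  carbon tetrachloride: x = 0.176, y = 0.643
  n-nonane: x = 0.824, y = 0.357

y_n-nonane (drum 2) = 0.357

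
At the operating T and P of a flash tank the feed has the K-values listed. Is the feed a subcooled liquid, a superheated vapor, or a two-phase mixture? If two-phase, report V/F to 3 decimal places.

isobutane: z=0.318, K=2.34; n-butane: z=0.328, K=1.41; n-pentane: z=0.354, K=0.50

two-phase, V/F = 0.829

ΣzᵢKᵢ = 1.384; Σzᵢ/Kᵢ = 1.077.
Both exceed 1, so a two-phase solution exists.
Let ψ = V/F and solve Σ zᵢ(Kᵢ−1)/(1+ψ(Kᵢ−1)) = 0.
Newton iteration, ψ⁰ = 0.5:
  ψ = 0.500: g = 0.1308, g' = -0.400 → ψ = 0.827
  ψ = 0.827: g = 0.0008, g' = -0.416 → ψ = 0.829
Converged at ψ = 0.829.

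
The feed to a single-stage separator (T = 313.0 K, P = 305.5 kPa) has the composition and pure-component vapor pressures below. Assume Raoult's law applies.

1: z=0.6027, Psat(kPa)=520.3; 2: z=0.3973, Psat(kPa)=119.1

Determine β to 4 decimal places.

β = 0.4227

Raoult's law: Kᵢ = Pᵢˢᵃᵗ/P = Pᵢˢᵃᵗ/305.5.
  K_1 = 520.3/305.5 = 1.703110, K_2 = 119.1/305.5 = 0.389853
Newton iteration, β⁰ = 0.65:
  β = 0.6500: g = -0.11090, g' = -0.5466 → β = 0.4471
  β = 0.4471: g = -0.01094, g' = -0.4522 → β = 0.4229
  β = 0.4229: g = -0.00008, g' = -0.4457 → β = 0.4227
Converged at β = 0.4227.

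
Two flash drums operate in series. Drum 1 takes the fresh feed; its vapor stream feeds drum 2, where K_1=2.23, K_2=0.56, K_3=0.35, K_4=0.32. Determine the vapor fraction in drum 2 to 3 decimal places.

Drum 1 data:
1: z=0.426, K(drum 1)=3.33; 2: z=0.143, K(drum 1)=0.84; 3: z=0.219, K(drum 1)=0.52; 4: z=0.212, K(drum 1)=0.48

V/F (drum 2) = 0.475

Drum 1:
Material balance + equilibrium reduce to Σ zᵢ(Kᵢ−1)/(1+ψ₁(Kᵢ−1)) = 0.
Feasibility: ΣzᵢKᵢ = 1.754, Σzᵢ/Kᵢ = 1.161 — both > 1, two phases present.
Iterate (Newton) starting at ψ₁ = 0.52:
  ψ₁ = 0.520: g = 0.1327, g' = -0.674 → ψ₁ = 0.717
  ψ₁ = 0.717: g = 0.0099, g' = -0.592 → ψ₁ = 0.733
  ψ₁ = 0.733: g = 0.0000, g' = -0.590 → ψ₁ = 0.734
Converged at ψ₁ = 0.734.
Drum-1 compositions:
  1: x = 0.157, y = 0.524
  2: x = 0.162, y = 0.136
  3: x = 0.338, y = 0.176
  4: x = 0.343, y = 0.165
Drum-2 feed = drum-1 vapor: z₂ = (0.5236, 0.1361, 0.1758, 0.1645).
Drum 2:
Rachford–Rice: g(ψ₂) = Σ zᵢ(Kᵢ−1)/(1+ψ₂(Kᵢ−1)) = 0.
Check two-phase: ΣzᵢKᵢ = 1.358 > 1 and Σzᵢ/Kᵢ = 1.494 > 1, so g(0) = 0.358 > 0 and g(1) = -0.494 < 0.
Iterate (Newton) starting at ψ₂ = 0.5:
  ψ₂ = 0.500: g = -0.0167, g' = -0.685 → ψ₂ = 0.476
  ψ₂ = 0.476: g = -0.0001, g' = -0.679 → ψ₂ = 0.475
Converged at ψ₂ = 0.475.
  1: x = 0.330, y = 0.737
  2: x = 0.172, y = 0.096
  3: x = 0.254, y = 0.089
  4: x = 0.243, y = 0.078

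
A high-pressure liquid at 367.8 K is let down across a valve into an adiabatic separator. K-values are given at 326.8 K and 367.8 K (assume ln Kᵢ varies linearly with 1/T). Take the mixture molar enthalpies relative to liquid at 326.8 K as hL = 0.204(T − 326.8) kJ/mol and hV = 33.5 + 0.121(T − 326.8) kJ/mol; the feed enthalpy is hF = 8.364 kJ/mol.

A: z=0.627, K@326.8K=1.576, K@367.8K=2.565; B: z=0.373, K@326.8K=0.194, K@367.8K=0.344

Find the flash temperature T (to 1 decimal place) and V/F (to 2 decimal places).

T = 330.8 K, V/F = 0.23

Adiabatic flash: solve Rachford–Rice at each trial T, then check hF = ψ·hV(T) + (1−ψ)·hL(T).
  T = 326.8 K: K = (1.576, 0.194), RR gives ψ = 0.130, H_out = 4.367 kJ/mol
  T = 367.8 K: K = (2.565, 0.344), RR gives ψ = 0.717, H_out = 29.957 kJ/mol
  T = 347.3 K: K = (2.040, 0.263), RR gives ψ = 0.492, H_out = 19.817 kJ/mol
  T = 337.1 K: K = (1.801, 0.227), RR gives ψ = 0.345, H_out = 13.380 kJ/mol
  T = 332.0 K: K = (1.688, 0.210), RR gives ψ = 0.251, H_out = 9.377 kJ/mol
  T = 329.4 K: K = (1.631, 0.202), RR gives ψ = 0.195, H_out = 7.018 kJ/mol
  T = 330.7 K: K = (1.659, 0.206), RR gives ψ = 0.224, H_out = 8.229 kJ/mol
  T = 331.4 K: K = (1.675, 0.208), RR gives ψ = 0.239, H_out = 8.855 kJ/mol
  T = 331.0 K: K = (1.666, 0.207), RR gives ψ = 0.231, H_out = 8.500 kJ/mol
Linear interpolation between T = 330.7 (H_out = 8.229) and T = 331.0 (H_out = 8.500) on hF = 8.364 gives T ≈ 330.8 K, at which ψ = 0.23.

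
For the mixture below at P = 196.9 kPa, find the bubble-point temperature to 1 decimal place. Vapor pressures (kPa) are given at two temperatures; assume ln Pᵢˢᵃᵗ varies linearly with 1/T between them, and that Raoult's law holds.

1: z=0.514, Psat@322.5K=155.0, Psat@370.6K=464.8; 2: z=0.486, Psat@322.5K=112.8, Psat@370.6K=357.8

Bubble-point temperature: ΣzᵢPᵢˢᵃᵗ(T) = P. Interpolate ln Pᵢˢᵃᵗ = aᵢ + bᵢ/T.
  T = 322.5 K: ΣzᵢPᵢˢᵃᵗ = 134.49 kPa
  T = 370.6 K: ΣzᵢPᵢˢᵃᵗ = 412.80 kPa
  T = 346.6 K: ΣzᵢPᵢˢᵃᵗ = 245.23 kPa
  T = 334.6 K: ΣzᵢPᵢˢᵃᵗ = 183.81 kPa
  T = 340.6 K: ΣzᵢPᵢˢᵃᵗ = 212.85 kPa
  T = 337.6 K: ΣzᵢPᵢˢᵃᵗ = 197.92 kPa
  T = 336.1 K: ΣzᵢPᵢˢᵃᵗ = 190.77 kPa
Interpolating between 336.1 K and 337.6 K gives T ≈ 337.4 K.

T = 337.4 K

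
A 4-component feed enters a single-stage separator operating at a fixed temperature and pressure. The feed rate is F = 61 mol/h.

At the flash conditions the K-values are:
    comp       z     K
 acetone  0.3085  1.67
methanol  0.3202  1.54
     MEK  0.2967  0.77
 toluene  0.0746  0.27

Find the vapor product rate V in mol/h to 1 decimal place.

Newton iteration, V/F⁰ = 0.5:
  V/F = 0.5000: g = 0.12811, g' = -0.2542 → V/F = 1.0000
  V/F = 1.0000: g = -0.05427, g' = -0.6608 → V/F = 0.9179
  V/F = 0.9179: g = -0.00796, g' = -0.4852 → V/F = 0.9015
  V/F = 0.9015: g = -0.00020, g' = -0.4611 → V/F = 0.9010
Converged at V/F = 0.9010.
Then V = V/F·F = 0.9010·61 = 55.0 mol/h and L = F − V = 6.0 mol/h.

V = 55.0 mol/h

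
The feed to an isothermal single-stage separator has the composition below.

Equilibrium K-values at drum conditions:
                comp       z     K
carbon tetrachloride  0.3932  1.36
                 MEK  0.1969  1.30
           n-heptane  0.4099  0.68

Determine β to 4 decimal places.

Let β = V/F and solve Σ zᵢ(Kᵢ−1)/(1+β(Kᵢ−1)) = 0.
g(0) = ΣzᵢKᵢ − 1 = 0.0695 and g(1) = 1 − Σzᵢ/Kᵢ = -0.0434, so a root lies in (0, 1).
Newton iteration, β⁰ = 0.5:
  β = 0.5000: g = 0.01517, g' = -0.1095 → β = 0.6386
  β = 0.6386: g = -0.00019, g' = -0.1125 → β = 0.6369
Converged at β = 0.6369.

β = 0.6369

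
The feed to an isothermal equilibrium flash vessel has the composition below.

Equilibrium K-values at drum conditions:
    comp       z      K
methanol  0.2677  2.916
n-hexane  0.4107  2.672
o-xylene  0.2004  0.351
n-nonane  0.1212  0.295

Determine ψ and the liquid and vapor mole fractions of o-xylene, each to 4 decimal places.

ψ = 0.8279, x_o-xylene = 0.4331, y_o-xylene = 0.1520

Material balance + equilibrium reduce to Σ zᵢ(Kᵢ−1)/(1+ψ(Kᵢ−1)) = 0.
Feasibility: ΣzᵢKᵢ = 1.9841, Σzᵢ/Kᵢ = 1.2273 — both > 1, two phases present.
Newton–Raphson from ψ = 0.52:
  ψ = 0.5200: g = 0.29304, g' = -0.9176 → ψ = 0.8394
  ψ = 0.8394: g = -0.01262, g' = -1.1119 → ψ = 0.8280
  ψ = 0.8280: g = -0.00012, g' = -1.0909 → ψ = 0.8279
Converged at ψ = 0.8279.
Compositions from xᵢ = zᵢ/(1+ψ(Kᵢ−1)), yᵢ = Kᵢxᵢ:
  methanol: x = 0.1035, y = 0.3018
  n-hexane: x = 0.1723, y = 0.4603
  o-xylene: x = 0.4331, y = 0.1520
  n-nonane: x = 0.2911, y = 0.0859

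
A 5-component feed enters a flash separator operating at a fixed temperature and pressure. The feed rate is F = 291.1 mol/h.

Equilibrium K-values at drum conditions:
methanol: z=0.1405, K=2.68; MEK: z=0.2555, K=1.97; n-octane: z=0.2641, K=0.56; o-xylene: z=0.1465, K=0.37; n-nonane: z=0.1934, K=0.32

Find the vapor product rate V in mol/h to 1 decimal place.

Let β = V/F and solve Σ zᵢ(Kᵢ−1)/(1+β(Kᵢ−1)) = 0.
Feasibility: ΣzᵢKᵢ = 1.1439, Σzᵢ/Kᵢ = 1.6540 — both > 1, two phases present.
Newton–Raphson from β = 0.5:
  β = 0.5000: g = -0.18780, g' = -0.6394 → β = 0.2063
  β = 0.2063: g = -0.00505, g' = -0.6453 → β = 0.1985
Converged at β = 0.1985.
Then V = β·F = 0.1985·291.1 = 57.8 mol/h and L = F − V = 233.3 mol/h.

V = 57.8 mol/h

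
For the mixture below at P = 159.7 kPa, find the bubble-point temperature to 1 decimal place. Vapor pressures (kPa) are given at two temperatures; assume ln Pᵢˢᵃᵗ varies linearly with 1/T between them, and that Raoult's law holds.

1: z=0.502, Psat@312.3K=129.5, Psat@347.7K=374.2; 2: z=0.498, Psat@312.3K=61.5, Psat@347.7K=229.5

T = 327.2 K

Bubble-point temperature: ΣzᵢPᵢˢᵃᵗ(T) = P. Interpolate ln Pᵢˢᵃᵗ = aᵢ + bᵢ/T.
  T = 312.3 K: ΣzᵢPᵢˢᵃᵗ = 95.64 kPa
  T = 347.7 K: ΣzᵢPᵢˢᵃᵗ = 302.14 kPa
  T = 330.0 K: ΣzᵢPᵢˢᵃᵗ = 174.99 kPa
  T = 321.1 K: ΣzᵢPᵢˢᵃᵗ = 130.16 kPa
  T = 325.6 K: ΣzᵢPᵢˢᵃᵗ = 151.46 kPa
  T = 327.8 K: ΣzᵢPᵢˢᵃᵗ = 162.87 kPa
Interpolating between 325.6 K and 327.8 K gives T ≈ 327.2 K.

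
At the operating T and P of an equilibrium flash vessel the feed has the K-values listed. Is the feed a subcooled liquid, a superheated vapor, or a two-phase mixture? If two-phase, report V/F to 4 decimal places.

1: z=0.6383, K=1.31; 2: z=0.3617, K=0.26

subcooled liquid

ΣzᵢKᵢ = 0.9302; Σzᵢ/Kᵢ = 1.8784.
Since ΣzᵢKᵢ < 1 the mixture is below its bubble point — single liquid phase.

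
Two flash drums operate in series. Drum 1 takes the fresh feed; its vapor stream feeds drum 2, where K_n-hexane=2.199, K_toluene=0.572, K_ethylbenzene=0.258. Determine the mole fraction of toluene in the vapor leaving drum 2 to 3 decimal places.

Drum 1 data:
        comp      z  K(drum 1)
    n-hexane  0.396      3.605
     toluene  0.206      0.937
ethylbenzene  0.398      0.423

y_toluene (drum 2) = 0.143

Drum 1:
Rachford–Rice: g(ψ₁) = Σ zᵢ(Kᵢ−1)/(1+ψ₁(Kᵢ−1)) = 0.
Check two-phase: ΣzᵢKᵢ = 1.789 > 1 and Σzᵢ/Kᵢ = 1.271 > 1, so g(0) = 0.789 > 0 and g(1) = -0.271 < 0.
Newton–Raphson from ψ₁ = 0.5:
  ψ₁ = 0.500: g = 0.1119, g' = -0.770 → ψ₁ = 0.645
  ψ₁ = 0.645: g = 0.0053, g' = -0.711 → ψ₁ = 0.653
Converged at ψ₁ = 0.653.
Drum-1 compositions:
  n-hexane: x = 0.147, y = 0.529
  toluene: x = 0.215, y = 0.201
  ethylbenzene: x = 0.639, y = 0.270
Drum-2 feed = drum-1 vapor: z₂ = (0.5286, 0.2013, 0.2701).
Drum 2:
Newton–Raphson from ψ₂ = 0.5:
  ψ₂ = 0.500: g = -0.0320, g' = -0.733 → ψ₂ = 0.456
Converged at ψ₂ = 0.456.
  n-hexane: x = 0.342, y = 0.752
  toluene: x = 0.250, y = 0.143
  ethylbenzene: x = 0.408, y = 0.105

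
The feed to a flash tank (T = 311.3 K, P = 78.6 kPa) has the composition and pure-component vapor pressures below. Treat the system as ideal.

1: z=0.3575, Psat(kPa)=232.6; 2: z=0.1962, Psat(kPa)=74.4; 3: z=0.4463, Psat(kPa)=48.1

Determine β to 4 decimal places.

β = 0.8308

Raoult's law: Kᵢ = Pᵢˢᵃᵗ/P = Pᵢˢᵃᵗ/78.6.
  K_1 = 232.6/78.6 = 2.959288, K_2 = 74.4/78.6 = 0.946565, K_3 = 48.1/78.6 = 0.611959
Newton–Raphson from β = 0.5:
  β = 0.5000: g = 0.12818, g' = -0.4542 → β = 0.7822
  β = 0.7822: g = 0.01698, g' = -0.3531 → β = 0.8303
  β = 0.8303: g = 0.00019, g' = -0.3458 → β = 0.8308
Converged at β = 0.8308.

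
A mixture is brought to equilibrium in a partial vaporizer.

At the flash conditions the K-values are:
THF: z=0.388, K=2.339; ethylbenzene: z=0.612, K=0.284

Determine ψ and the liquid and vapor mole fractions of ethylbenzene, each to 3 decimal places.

Newton–Raphson from ψ = 0.5:
  ψ = 0.500: g = -0.3714, g' = -1.011 → ψ = 0.133
  ψ = 0.133: g = -0.0430, g' = -0.885 → ψ = 0.084
  ψ = 0.084: g = 0.0007, g' = -0.917 → ψ = 0.085
Converged at ψ = 0.085.
Compositions from xᵢ = zᵢ/(1+ψ(Kᵢ−1)), yᵢ = Kᵢxᵢ:
  THF: x = 0.348, y = 0.815
  ethylbenzene: x = 0.652, y = 0.185

ψ = 0.085, x_ethylbenzene = 0.652, y_ethylbenzene = 0.185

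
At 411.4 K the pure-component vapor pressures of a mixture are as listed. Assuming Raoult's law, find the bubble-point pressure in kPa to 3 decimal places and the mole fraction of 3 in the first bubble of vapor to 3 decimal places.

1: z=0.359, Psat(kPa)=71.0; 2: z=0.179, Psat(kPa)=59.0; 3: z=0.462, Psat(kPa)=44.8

Pbub = 56.748 kPa, y_3 = 0.365

At the bubble point ψ → 0, so ΣzᵢKᵢ = 1 with Kᵢ = Pᵢˢᵃᵗ/P ⇒ P = ΣzᵢPᵢˢᵃᵗ.
P = 0.359·71.0 + 0.179·59.0 + 0.462·44.8 = 56.748 kPa
yᵢ = zᵢPᵢˢᵃᵗ/P ⇒ y_3 = 0.462·44.8/56.748 = 0.365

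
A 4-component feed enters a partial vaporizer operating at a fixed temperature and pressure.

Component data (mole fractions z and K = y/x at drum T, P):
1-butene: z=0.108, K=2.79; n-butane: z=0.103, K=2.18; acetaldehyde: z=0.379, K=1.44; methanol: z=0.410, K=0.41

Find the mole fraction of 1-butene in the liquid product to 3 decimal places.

Newton iteration, β⁰ = 0.5:
  β = 0.500: g = -0.0280, g' = -0.490 → β = 0.443
  β = 0.443: g = -0.0002, g' = -0.482 → β = 0.442
Converged at β = 0.442.
Compositions from xᵢ = zᵢ/(1+β(Kᵢ−1)), yᵢ = Kᵢxᵢ:
  1-butene: x = 0.060, y = 0.168
  n-butane: x = 0.068, y = 0.148
  acetaldehyde: x = 0.317, y = 0.457
  methanol: x = 0.555, y = 0.227

x_1-butene = 0.060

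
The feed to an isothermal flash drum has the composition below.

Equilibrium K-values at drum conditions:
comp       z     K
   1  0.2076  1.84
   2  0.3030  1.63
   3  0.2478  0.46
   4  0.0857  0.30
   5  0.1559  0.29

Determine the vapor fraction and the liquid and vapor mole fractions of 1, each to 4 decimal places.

ψ = 0.1340, x_1 = 0.1866, y_1 = 0.3433

Let ψ = V/F and solve Σ zᵢ(Kᵢ−1)/(1+ψ(Kᵢ−1)) = 0.
Check two-phase: ΣzᵢKᵢ = 1.0608 > 1 and Σzᵢ/Kᵢ = 1.6607 > 1, so g(0) = 0.0608 > 0 and g(1) = -0.6607 < 0.
Newton iteration, ψ⁰ = 0.64:
  ψ = 0.6400: g = -0.26658, g' = -0.6936 → ψ = 0.2557
  ψ = 0.2557: g = -0.05558, g' = -0.4653 → ψ = 0.1362
  ψ = 0.1362: g = -0.00101, g' = -0.4518 → ψ = 0.1340
Converged at ψ = 0.1340.
Compositions from xᵢ = zᵢ/(1+ψ(Kᵢ−1)), yᵢ = Kᵢxᵢ:
  1: x = 0.1866, y = 0.3433
  2: x = 0.2794, y = 0.4554
  3: x = 0.2671, y = 0.1229
  4: x = 0.0946, y = 0.0284
  5: x = 0.1723, y = 0.0500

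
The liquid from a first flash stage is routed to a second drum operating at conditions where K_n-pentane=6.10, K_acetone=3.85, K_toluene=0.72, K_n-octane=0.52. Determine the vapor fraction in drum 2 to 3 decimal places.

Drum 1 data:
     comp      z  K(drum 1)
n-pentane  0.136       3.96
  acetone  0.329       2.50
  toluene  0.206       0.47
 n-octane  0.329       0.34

V/F (drum 2) = 0.378

Drum 1:
Material balance + equilibrium reduce to Σ zᵢ(Kᵢ−1)/(1+ψ₁(Kᵢ−1)) = 0.
Feasibility: ΣzᵢKᵢ = 1.570, Σzᵢ/Kᵢ = 1.572 — both > 1, two phases present.
Newton iteration, ψ₁⁰ = 0.5:
  ψ₁ = 0.500: g = -0.0283, g' = -0.862 → ψ₁ = 0.467
Converged at ψ₁ = 0.467.
Drum-1 compositions:
  n-pentane: x = 0.057, y = 0.226
  acetone: x = 0.193, y = 0.484
  toluene: x = 0.274, y = 0.129
  n-octane: x = 0.476, y = 0.162
Drum-2 feed = drum-1 liquid: z₂ = (0.0571, 0.1934, 0.2738, 0.4757).
Drum 2:
Let ψ₂ = V/F and solve Σ zᵢ(Kᵢ−1)/(1+ψ₂(Kᵢ−1)) = 0.
Feasibility: ΣzᵢKᵢ = 1.537, Σzᵢ/Kᵢ = 1.355 — both > 1, two phases present.
Iterate (Newton) starting at ψ₂ = 0.59:
  ψ₂ = 0.590: g = -0.1322, g' = -0.555 → ψ₂ = 0.352
  ψ₂ = 0.352: g = 0.0197, g' = -0.767 → ψ₂ = 0.377
  ψ₂ = 0.377: g = 0.0005, g' = -0.728 → ψ₂ = 0.378
Converged at ψ₂ = 0.378.
  n-pentane: x = 0.019, y = 0.119
  acetone: x = 0.093, y = 0.358
  toluene: x = 0.306, y = 0.220
  n-octane: x = 0.581, y = 0.302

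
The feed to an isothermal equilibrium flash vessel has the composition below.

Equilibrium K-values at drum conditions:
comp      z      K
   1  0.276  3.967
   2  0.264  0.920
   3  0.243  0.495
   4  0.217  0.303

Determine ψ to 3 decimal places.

ψ = 0.387

Material balance + equilibrium reduce to Σ zᵢ(Kᵢ−1)/(1+ψ(Kᵢ−1)) = 0.
Feasibility: ΣzᵢKᵢ = 1.524, Σzᵢ/Kᵢ = 1.564 — both > 1, two phases present.
Newton iteration, ψ⁰ = 0.5:
  ψ = 0.500: g = -0.0886, g' = -0.755 → ψ = 0.383
  ψ = 0.383: g = 0.0033, g' = -0.826 → ψ = 0.387
Converged at ψ = 0.387.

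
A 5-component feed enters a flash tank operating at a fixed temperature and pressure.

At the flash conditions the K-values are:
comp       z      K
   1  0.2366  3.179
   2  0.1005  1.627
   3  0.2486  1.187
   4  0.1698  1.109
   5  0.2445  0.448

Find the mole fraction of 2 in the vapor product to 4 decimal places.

y_2 = 0.1043

Let ψ = V/F and solve Σ zᵢ(Kᵢ−1)/(1+ψ(Kᵢ−1)) = 0.
g(0) = ΣzᵢKᵢ − 1 = 0.5086 and g(1) = 1 − Σzᵢ/Kᵢ = -0.0445, so a root lies in (0, 1).
Iterate (Newton) starting at ψ = 0.5:
  ψ = 0.5000: g = 0.16836, g' = -0.4314 → ψ = 0.8902
  ψ = 0.8902: g = 0.00716, g' = -0.4423 → ψ = 0.9064
  ψ = 0.9064: g = -0.00006, g' = -0.4494 → ψ = 0.9063
Converged at ψ = 0.9063.
Compositions from xᵢ = zᵢ/(1+ψ(Kᵢ−1)), yᵢ = Kᵢxᵢ:
  1: x = 0.0795, y = 0.2528
  2: x = 0.0641, y = 0.1043
  3: x = 0.2126, y = 0.2523
  4: x = 0.1545, y = 0.1714
  5: x = 0.4893, y = 0.2192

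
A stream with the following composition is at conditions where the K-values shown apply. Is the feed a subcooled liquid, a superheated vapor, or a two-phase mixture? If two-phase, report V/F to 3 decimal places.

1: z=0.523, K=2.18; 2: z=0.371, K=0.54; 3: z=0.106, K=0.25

two-phase, V/F = 0.568

ΣzᵢKᵢ = 1.367; Σzᵢ/Kᵢ = 1.351.
Both exceed 1, so a two-phase solution exists.
Material balance + equilibrium reduce to Σ zᵢ(Kᵢ−1)/(1+ψ(Kᵢ−1)) = 0.
Newton–Raphson from ψ = 0.5:
  ψ = 0.500: g = 0.0393, g' = -0.573 → ψ = 0.569
  ψ = 0.569: g = -0.0004, g' = -0.586 → ψ = 0.568
Converged at ψ = 0.568.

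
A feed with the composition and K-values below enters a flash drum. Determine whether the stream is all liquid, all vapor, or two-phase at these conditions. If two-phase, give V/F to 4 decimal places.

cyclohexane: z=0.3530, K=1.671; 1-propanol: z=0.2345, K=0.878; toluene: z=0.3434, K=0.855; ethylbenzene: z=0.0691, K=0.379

ΣzᵢKᵢ = 1.1155; Σzᵢ/Kᵢ = 1.0623.
Both exceed 1, so a two-phase solution exists.
Material balance + equilibrium reduce to Σ zᵢ(Kᵢ−1)/(1+ψ(Kᵢ−1)) = 0.
Newton iteration, ψ⁰ = 0.49:
  ψ = 0.4900: g = 0.03255, g' = -0.1574 → ψ = 0.6968
  ψ = 0.6968: g = -0.00090, g' = -0.1697 → ψ = 0.6915
Converged at ψ = 0.6915.

two-phase, V/F = 0.6915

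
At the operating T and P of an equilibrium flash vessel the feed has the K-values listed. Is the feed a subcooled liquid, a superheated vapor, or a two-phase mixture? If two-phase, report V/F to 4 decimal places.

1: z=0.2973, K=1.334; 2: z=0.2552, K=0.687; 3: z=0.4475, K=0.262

subcooled liquid

ΣzᵢKᵢ = 0.6892; Σzᵢ/Kᵢ = 2.3023.
Since ΣzᵢKᵢ < 1 the mixture is below its bubble point — single liquid phase.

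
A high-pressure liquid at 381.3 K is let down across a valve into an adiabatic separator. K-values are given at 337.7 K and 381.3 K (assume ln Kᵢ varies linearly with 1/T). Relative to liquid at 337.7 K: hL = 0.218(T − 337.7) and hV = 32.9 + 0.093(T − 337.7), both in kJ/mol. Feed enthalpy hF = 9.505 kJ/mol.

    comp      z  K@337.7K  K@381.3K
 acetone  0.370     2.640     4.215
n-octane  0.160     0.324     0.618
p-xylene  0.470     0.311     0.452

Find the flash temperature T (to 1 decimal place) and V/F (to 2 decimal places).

T = 346.4 K, V/F = 0.24

Adiabatic flash: solve Rachford–Rice at each trial T, then check hF = ψ·hV(T) + (1−ψ)·hL(T).
  T = 337.7 K: K = (2.640, 0.324, 0.311), RR gives ψ = 0.155, H_out = 5.114 kJ/mol
  T = 381.3 K: K = (4.215, 0.618, 0.452), RR gives ψ = 0.530, H_out = 24.063 kJ/mol
  T = 359.5 K: K = (3.383, 0.456, 0.379), RR gives ψ = 0.351, H_out = 15.332 kJ/mol
  T = 348.6 K: K = (3.000, 0.387, 0.344), RR gives ψ = 0.259, H_out = 10.537 kJ/mol
  T = 343.1 K: K = (2.816, 0.354, 0.327), RR gives ψ = 0.209, H_out = 7.903 kJ/mol
  T = 345.9 K: K = (2.909, 0.370, 0.336), RR gives ψ = 0.235, H_out = 9.266 kJ/mol
  T = 347.2 K: K = (2.953, 0.378, 0.340), RR gives ψ = 0.246, H_out = 9.883 kJ/mol
Linear interpolation between T = 345.9 (H_out = 9.266) and T = 347.2 (H_out = 9.883) on hF = 9.505 gives T ≈ 346.4 K, at which ψ = 0.24.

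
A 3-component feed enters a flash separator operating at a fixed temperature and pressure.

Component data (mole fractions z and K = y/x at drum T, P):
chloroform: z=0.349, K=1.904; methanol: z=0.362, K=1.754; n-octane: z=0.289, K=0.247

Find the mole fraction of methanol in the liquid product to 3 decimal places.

x_methanol = 0.250

Let ψ = V/F and solve Σ zᵢ(Kᵢ−1)/(1+ψ(Kᵢ−1)) = 0.
Check two-phase: ΣzᵢKᵢ = 1.371 > 1 and Σzᵢ/Kᵢ = 1.560 > 1, so g(0) = 0.371 > 0 and g(1) = -0.560 < 0.
Newton–Raphson from ψ = 0.46:
  ψ = 0.460: g = 0.0926, g' = -0.639 → ψ = 0.605
  ψ = 0.605: g = -0.0081, g' = -0.769 → ψ = 0.594
Converged at ψ = 0.594.
Compositions from xᵢ = zᵢ/(1+ψ(Kᵢ−1)), yᵢ = Kᵢxᵢ:
  chloroform: x = 0.227, y = 0.432
  methanol: x = 0.250, y = 0.439
  n-octane: x = 0.523, y = 0.129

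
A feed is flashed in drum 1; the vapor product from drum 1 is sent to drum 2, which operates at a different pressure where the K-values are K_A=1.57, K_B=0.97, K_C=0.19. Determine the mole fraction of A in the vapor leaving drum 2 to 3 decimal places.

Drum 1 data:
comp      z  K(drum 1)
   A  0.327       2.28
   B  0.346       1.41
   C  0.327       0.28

y_A (drum 2) = 0.558

Drum 1:
Rachford–Rice: g(ψ₁) = Σ zᵢ(Kᵢ−1)/(1+ψ₁(Kᵢ−1)) = 0.
Feasibility: ΣzᵢKᵢ = 1.325, Σzᵢ/Kᵢ = 1.557 — both > 1, two phases present.
Newton iteration, ψ₁⁰ = 0.48:
  ψ₁ = 0.480: g = 0.0180, g' = -0.642 → ψ₁ = 0.508
Converged at ψ₁ = 0.508.
Drum-1 compositions:
  A: x = 0.198, y = 0.452
  B: x = 0.286, y = 0.404
  C: x = 0.515, y = 0.144
Drum-2 feed = drum-1 vapor: z₂ = (0.4519, 0.4038, 0.1443).
Drum 2:
Let ψ₂ = V/F and solve Σ zᵢ(Kᵢ−1)/(1+ψ₂(Kᵢ−1)) = 0.
Feasibility: ΣzᵢKᵢ = 1.129, Σzᵢ/Kᵢ = 1.464 — both > 1, two phases present.
Newton iteration, ψ₂⁰ = 0.66:
  ψ₂ = 0.660: g = -0.0764, g' = -0.515 → ψ₂ = 0.512
  ψ₂ = 0.512: g = -0.0125, g' = -0.365 → ψ₂ = 0.477
  ψ₂ = 0.477: g = -0.0004, g' = -0.343 → ψ₂ = 0.476
Converged at ψ₂ = 0.476.
  A: x = 0.355, y = 0.558
  B: x = 0.410, y = 0.397
  C: x = 0.235, y = 0.045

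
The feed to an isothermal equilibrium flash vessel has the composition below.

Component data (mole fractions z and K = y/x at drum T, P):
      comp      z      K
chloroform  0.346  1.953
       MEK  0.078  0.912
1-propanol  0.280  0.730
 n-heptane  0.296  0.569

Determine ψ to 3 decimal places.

Iterate (Newton) starting at ψ = 0.55:
  ψ = 0.550: g = -0.0469, g' = -0.259 → ψ = 0.369
  ψ = 0.369: g = 0.0013, g' = -0.276 → ψ = 0.373
Converged at ψ = 0.373.

ψ = 0.373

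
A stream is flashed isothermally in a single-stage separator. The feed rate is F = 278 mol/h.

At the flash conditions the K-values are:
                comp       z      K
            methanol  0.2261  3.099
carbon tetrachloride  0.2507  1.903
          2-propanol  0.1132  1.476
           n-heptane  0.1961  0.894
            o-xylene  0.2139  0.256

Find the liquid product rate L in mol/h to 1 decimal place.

L = 77.5 mol/h

Let ψ = V/F and solve Σ zᵢ(Kᵢ−1)/(1+ψ(Kᵢ−1)) = 0.
Check two-phase: ΣzᵢKᵢ = 1.5749 > 1 and Σzᵢ/Kᵢ = 1.3363 > 1, so g(0) = 0.5749 > 0 and g(1) = -0.3363 < 0.
Newton–Raphson from ψ = 0.34:
  ψ = 0.3400: g = 0.26193, g' = -0.6924 → ψ = 0.7183
  ψ = 0.7183: g = 0.00242, g' = -0.7966 → ψ = 0.7213
Converged at ψ = 0.7213.
Then V = ψ·F = 0.7213·278 = 200.5 mol/h and L = F − V = 77.5 mol/h.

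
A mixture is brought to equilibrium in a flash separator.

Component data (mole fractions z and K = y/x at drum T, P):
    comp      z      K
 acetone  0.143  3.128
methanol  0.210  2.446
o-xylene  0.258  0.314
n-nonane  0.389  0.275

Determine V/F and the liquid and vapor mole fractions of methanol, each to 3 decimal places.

Iterate (Newton) starting at V/F = 0.51:
  V/F = 0.510: g = -0.3990, g' = -1.096 → V/F = 0.146
  V/F = 0.146: g = -0.0293, g' = -1.082 → V/F = 0.119
Converged at V/F = 0.119.
Compositions from xᵢ = zᵢ/(1+V/F(Kᵢ−1)), yᵢ = Kᵢxᵢ:
  acetone: x = 0.114, y = 0.357
  methanol: x = 0.179, y = 0.438
  o-xylene: x = 0.281, y = 0.088
  n-nonane: x = 0.426, y = 0.117

V/F = 0.119, x_methanol = 0.179, y_methanol = 0.438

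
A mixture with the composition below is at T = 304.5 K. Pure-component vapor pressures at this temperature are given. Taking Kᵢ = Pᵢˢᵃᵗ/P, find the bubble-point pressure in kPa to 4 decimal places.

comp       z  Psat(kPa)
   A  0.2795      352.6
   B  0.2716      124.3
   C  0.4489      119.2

Pbub = 185.8205 kPa

At the bubble point ψ → 0, so ΣzᵢKᵢ = 1 with Kᵢ = Pᵢˢᵃᵗ/P ⇒ P = ΣzᵢPᵢˢᵃᵗ.
P = 0.2795·352.6 + 0.2716·124.3 + 0.4489·119.2 = 185.8205 kPa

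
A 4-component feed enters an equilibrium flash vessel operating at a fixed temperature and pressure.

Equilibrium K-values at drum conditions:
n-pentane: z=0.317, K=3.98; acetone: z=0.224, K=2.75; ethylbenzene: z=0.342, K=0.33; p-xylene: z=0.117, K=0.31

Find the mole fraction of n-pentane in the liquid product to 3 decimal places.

Material balance + equilibrium reduce to Σ zᵢ(Kᵢ−1)/(1+ψ(Kᵢ−1)) = 0.
Feasibility: ΣzᵢKᵢ = 2.027, Σzᵢ/Kᵢ = 1.575 — both > 1, two phases present.
Newton iteration, ψ⁰ = 0.51:
  ψ = 0.510: g = 0.1094, g' = -1.122 → ψ = 0.608
Converged at ψ = 0.608.
Compositions from xᵢ = zᵢ/(1+ψ(Kᵢ−1)), yᵢ = Kᵢxᵢ:
  n-pentane: x = 0.113, y = 0.449
  acetone: x = 0.109, y = 0.298
  ethylbenzene: x = 0.577, y = 0.190
  p-xylene: x = 0.202, y = 0.062

x_n-pentane = 0.113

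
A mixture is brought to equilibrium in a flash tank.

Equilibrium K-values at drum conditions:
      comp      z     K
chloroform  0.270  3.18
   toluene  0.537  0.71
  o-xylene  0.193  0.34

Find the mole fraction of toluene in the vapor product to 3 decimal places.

y_toluene = 0.423

Material balance + equilibrium reduce to Σ zᵢ(Kᵢ−1)/(1+ψ(Kᵢ−1)) = 0.
g(0) = ΣzᵢKᵢ − 1 = 0.305 and g(1) = 1 − Σzᵢ/Kᵢ = -0.409, so a root lies in (0, 1).
Iterate (Newton) starting at ψ = 0.5:
  ψ = 0.500: g = -0.0906, g' = -0.543 → ψ = 0.333
  ψ = 0.333: g = 0.0054, g' = -0.624 → ψ = 0.342
Converged at ψ = 0.342.
Compositions from xᵢ = zᵢ/(1+ψ(Kᵢ−1)), yᵢ = Kᵢxᵢ:
  chloroform: x = 0.155, y = 0.492
  toluene: x = 0.596, y = 0.423
  o-xylene: x = 0.249, y = 0.085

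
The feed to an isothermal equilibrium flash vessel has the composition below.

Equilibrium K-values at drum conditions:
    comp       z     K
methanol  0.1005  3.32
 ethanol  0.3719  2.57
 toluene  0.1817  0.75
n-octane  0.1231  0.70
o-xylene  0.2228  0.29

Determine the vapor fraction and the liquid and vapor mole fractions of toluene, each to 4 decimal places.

ψ = 0.6336, x_toluene = 0.2159, y_toluene = 0.1619

Newton iteration, ψ⁰ = 0.56:
  ψ = 0.5600: g = 0.05231, g' = -0.7028 → ψ = 0.6344
  ψ = 0.6344: g = -0.00061, g' = -0.7234 → ψ = 0.6336
Converged at ψ = 0.6336.
Compositions from xᵢ = zᵢ/(1+ψ(Kᵢ−1)), yᵢ = Kᵢxᵢ:
  methanol: x = 0.0407, y = 0.1351
  ethanol: x = 0.1864, y = 0.4792
  toluene: x = 0.2159, y = 0.1619
  n-octane: x = 0.1520, y = 0.1064
  o-xylene: x = 0.4050, y = 0.1174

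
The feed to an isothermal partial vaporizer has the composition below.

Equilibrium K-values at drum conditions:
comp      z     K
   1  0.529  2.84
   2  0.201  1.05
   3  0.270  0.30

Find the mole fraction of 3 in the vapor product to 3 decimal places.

y_3 = 0.176

Let β = V/F and solve Σ zᵢ(Kᵢ−1)/(1+β(Kᵢ−1)) = 0.
g(0) = ΣzᵢKᵢ − 1 = 0.794 and g(1) = 1 − Σzᵢ/Kᵢ = -0.278, so a root lies in (0, 1).
Newton–Raphson from β = 0.5:
  β = 0.500: g = 0.2260, g' = -0.799 → β = 0.783
  β = 0.783: g = -0.0095, g' = -0.948 → β = 0.773
Converged at β = 0.773.
Compositions from xᵢ = zᵢ/(1+β(Kᵢ−1)), yᵢ = Kᵢxᵢ:
  1: x = 0.218, y = 0.620
  2: x = 0.194, y = 0.203
  3: x = 0.588, y = 0.176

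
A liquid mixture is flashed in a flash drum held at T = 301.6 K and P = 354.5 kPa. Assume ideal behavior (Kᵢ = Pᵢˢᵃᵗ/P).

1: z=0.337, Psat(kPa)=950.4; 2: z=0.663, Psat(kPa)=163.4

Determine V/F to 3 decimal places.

V/F = 0.231

Raoult's law: Kᵢ = Pᵢˢᵃᵗ/P = Pᵢˢᵃᵗ/354.5.
  K_1 = 950.4/354.5 = 2.68096, K_2 = 163.4/354.5 = 0.46093
Rachford–Rice: g(V/F) = Σ zᵢ(Kᵢ−1)/(1+V/F(Kᵢ−1)) = 0.
g(0) = ΣzᵢKᵢ − 1 = 0.209 and g(1) = 1 − Σzᵢ/Kᵢ = -0.564, so a root lies in (0, 1).
Binary case is linear: z₁(K₁−1)(1+V/F(K₂−1)) + z₂(K₂−1)(1+V/F(K₁−1)) = 0
⇒ V/F = [z₁(K₁−1)+z₂(K₂−1)] / [−(K₁−1)(K₂−1)] = 0.2091/0.9062 = 0.231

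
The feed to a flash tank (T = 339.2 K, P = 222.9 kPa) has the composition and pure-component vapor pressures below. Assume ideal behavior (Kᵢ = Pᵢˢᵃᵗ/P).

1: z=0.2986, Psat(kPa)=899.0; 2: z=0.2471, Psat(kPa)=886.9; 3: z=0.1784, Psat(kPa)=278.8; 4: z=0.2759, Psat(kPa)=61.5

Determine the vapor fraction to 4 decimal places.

Raoult's law: Kᵢ = Pᵢˢᵃᵗ/P = Pᵢˢᵃᵗ/222.9.
  K_1 = 899.0/222.9 = 4.033199, K_2 = 886.9/222.9 = 3.978914, K_3 = 278.8/222.9 = 1.250785, K_4 = 61.5/222.9 = 0.275908
Material balance + equilibrium reduce to Σ zᵢ(Kᵢ−1)/(1+ψ(Kᵢ−1)) = 0.
Check two-phase: ΣzᵢKᵢ = 2.4868 > 1 and Σzᵢ/Kᵢ = 1.2787 > 1, so g(0) = 1.4868 > 0 and g(1) = -0.2787 < 0.
Newton iteration, ψ⁰ = 0.69:
  ψ = 0.6900: g = 0.17263, g' = -1.1080 → ψ = 0.8458
  ψ = 0.8458: g = -0.01541, g' = -1.3638 → ψ = 0.8345
  ψ = 0.8345: g = -0.00018, g' = -1.3321 → ψ = 0.8344
Converged at ψ = 0.8344.

ψ = 0.8344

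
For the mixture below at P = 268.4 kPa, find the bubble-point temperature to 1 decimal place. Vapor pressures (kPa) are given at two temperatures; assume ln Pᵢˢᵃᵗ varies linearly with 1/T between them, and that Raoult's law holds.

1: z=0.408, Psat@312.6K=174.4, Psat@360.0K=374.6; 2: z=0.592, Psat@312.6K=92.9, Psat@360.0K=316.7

T = 347.6 K

Bubble-point temperature: ΣzᵢPᵢˢᵃᵗ(T) = P. Interpolate ln Pᵢˢᵃᵗ = aᵢ + bᵢ/T.
  T = 312.6 K: ΣzᵢPᵢˢᵃᵗ = 126.15 kPa
  T = 360.0 K: ΣzᵢPᵢˢᵃᵗ = 340.32 kPa
  T = 336.3 K: ΣzᵢPᵢˢᵃᵗ = 213.16 kPa
  T = 348.1 K: ΣzᵢPᵢˢᵃᵗ = 270.83 kPa
  T = 342.2 K: ΣzᵢPᵢˢᵃᵗ = 240.68 kPa
  T = 345.1 K: ΣzᵢPᵢˢᵃᵗ = 255.16 kPa
  T = 346.6 K: ΣzᵢPᵢˢᵃᵗ = 262.91 kPa
Interpolating between 346.6 K and 348.1 K gives T ≈ 347.6 K.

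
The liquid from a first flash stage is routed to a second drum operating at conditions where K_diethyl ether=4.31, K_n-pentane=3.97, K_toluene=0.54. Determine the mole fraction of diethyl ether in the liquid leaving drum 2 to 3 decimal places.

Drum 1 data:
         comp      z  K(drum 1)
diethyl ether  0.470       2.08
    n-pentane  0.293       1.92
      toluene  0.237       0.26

x_diethyl ether (drum 2) = 0.074

Drum 1:
Newton–Raphson from ψ₁ = 0.5:
  ψ₁ = 0.500: g = 0.2359, g' = -0.674 → ψ₁ = 0.850
  ψ₁ = 0.850: g = -0.0564, g' = -1.169 → ψ₁ = 0.801
  ψ₁ = 0.801: g = -0.0037, g' = -1.023 → ψ₁ = 0.798
Converged at ψ₁ = 0.798.
Drum-1 compositions:
  diethyl ether: x = 0.252, y = 0.525
  n-pentane: x = 0.169, y = 0.324
  toluene: x = 0.579, y = 0.150
Drum-2 feed = drum-1 liquid: z₂ = (0.2525, 0.1690, 0.5786).
Drum 2:
Rachford–Rice: g(ψ₂) = Σ zᵢ(Kᵢ−1)/(1+ψ₂(Kᵢ−1)) = 0.
g(0) = ΣzᵢKᵢ − 1 = 1.071 and g(1) = 1 − Σzᵢ/Kᵢ = -0.173, so a root lies in (0, 1).
Newton iteration, ψ₂⁰ = 0.5:
  ψ₂ = 0.500: g = 0.1711, g' = -0.840 → ψ₂ = 0.704
  ψ₂ = 0.704: g = 0.0200, g' = -0.673 → ψ₂ = 0.733
  ψ₂ = 0.733: g = 0.0002, g' = -0.662 → ψ₂ = 0.734
Converged at ψ₂ = 0.734.
  diethyl ether: x = 0.074, y = 0.317
  n-pentane: x = 0.053, y = 0.211
  toluene: x = 0.873, y = 0.472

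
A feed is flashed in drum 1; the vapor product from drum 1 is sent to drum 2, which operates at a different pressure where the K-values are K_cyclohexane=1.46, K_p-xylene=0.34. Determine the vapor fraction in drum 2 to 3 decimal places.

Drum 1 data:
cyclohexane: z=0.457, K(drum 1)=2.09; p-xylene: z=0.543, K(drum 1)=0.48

Drum 1:
Material balance + equilibrium reduce to Σ zᵢ(Kᵢ−1)/(1+ψ₁(Kᵢ−1)) = 0.
Check two-phase: ΣzᵢKᵢ = 1.216 > 1 and Σzᵢ/Kᵢ = 1.350 > 1, so g(0) = 0.216 > 0 and g(1) = -0.350 < 0.
Iterate (Newton) starting at ψ₁ = 0.44:
  ψ₁ = 0.440: g = -0.0295, g' = -0.495 → ψ₁ = 0.380
  ψ₁ = 0.380: g = 0.0001, g' = -0.499 → ψ₁ = 0.381
Converged at ψ₁ = 0.381.
Drum-1 compositions:
  cyclohexane: x = 0.323, y = 0.675
  p-xylene: x = 0.677, y = 0.325
Drum-2 feed = drum-1 vapor: z₂ = (0.6750, 0.3250).
Drum 2:
Material balance + equilibrium reduce to Σ zᵢ(Kᵢ−1)/(1+ψ₂(Kᵢ−1)) = 0.
Feasibility: ΣzᵢKᵢ = 1.096, Σzᵢ/Kᵢ = 1.418 — both > 1, two phases present.
Binary case is linear: z₁(K₁−1)(1+ψ₂(K₂−1)) + z₂(K₂−1)(1+ψ₂(K₁−1)) = 0
⇒ ψ₂ = [z₁(K₁−1)+z₂(K₂−1)] / [−(K₁−1)(K₂−1)] = 0.0960/0.3036 = 0.316
  cyclohexane: x = 0.589, y = 0.860
  p-xylene: x = 0.411, y = 0.140

V/F (drum 2) = 0.316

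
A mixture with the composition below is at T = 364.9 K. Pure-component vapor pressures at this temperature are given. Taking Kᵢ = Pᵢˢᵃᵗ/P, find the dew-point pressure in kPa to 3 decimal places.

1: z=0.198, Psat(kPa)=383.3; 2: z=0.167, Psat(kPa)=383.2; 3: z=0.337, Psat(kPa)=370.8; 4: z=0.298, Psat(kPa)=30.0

At the dew point ψ → 1, so Σzᵢ/Kᵢ = 1 with Kᵢ = Pᵢˢᵃᵗ/P ⇒ 1/P = Σzᵢ/Pᵢˢᵃᵗ.
1/P = 0.198/383.3 + 0.167/383.2 + 0.337/370.8 + 0.298/30.0 = 0.011795 ⇒ P = 84.785 kPa

Pdew = 84.785 kPa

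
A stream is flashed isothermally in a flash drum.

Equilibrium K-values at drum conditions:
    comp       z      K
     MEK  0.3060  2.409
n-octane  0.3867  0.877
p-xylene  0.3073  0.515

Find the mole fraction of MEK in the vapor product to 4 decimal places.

y_MEK = 0.4268

Material balance + equilibrium reduce to Σ zᵢ(Kᵢ−1)/(1+ψ(Kᵢ−1)) = 0.
g(0) = ΣzᵢKᵢ − 1 = 0.2345 and g(1) = 1 − Σzᵢ/Kᵢ = -0.1647, so a root lies in (0, 1).
Newton–Raphson from ψ = 0.7:
  ψ = 0.7000: g = -0.06063, g' = -0.3267 → ψ = 0.5144
  ψ = 0.5144: g = 0.00061, g' = -0.3392 → ψ = 0.5162
Converged at ψ = 0.5162.
Compositions from xᵢ = zᵢ/(1+ψ(Kᵢ−1)), yᵢ = Kᵢxᵢ:
  MEK: x = 0.1772, y = 0.4268
  n-octane: x = 0.4129, y = 0.3621
  p-xylene: x = 0.4099, y = 0.2111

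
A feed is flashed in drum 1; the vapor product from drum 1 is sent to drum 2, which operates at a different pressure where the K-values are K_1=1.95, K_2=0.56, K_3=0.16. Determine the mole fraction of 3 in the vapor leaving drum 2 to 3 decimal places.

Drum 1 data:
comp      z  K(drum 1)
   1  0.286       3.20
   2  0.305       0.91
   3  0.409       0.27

y_3 (drum 2) = 0.039

Drum 1:
Let ψ₁ = V/F and solve Σ zᵢ(Kᵢ−1)/(1+ψ₁(Kᵢ−1)) = 0.
Feasibility: ΣzᵢKᵢ = 1.303, Σzᵢ/Kᵢ = 1.939 — both > 1, two phases present.
Newton–Raphson from ψ₁ = 0.69:
  ψ₁ = 0.690: g = -0.3810, g' = -1.106 → ψ₁ = 0.346
  ψ₁ = 0.346: g = -0.0702, g' = -0.839 → ψ₁ = 0.262
  ψ₁ = 0.262: g = 0.0019, g' = -0.893 → ψ₁ = 0.264
Converged at ψ₁ = 0.264.
Drum-1 compositions:
  1: x = 0.181, y = 0.579
  2: x = 0.312, y = 0.284
  3: x = 0.507, y = 0.137
Drum-2 feed = drum-1 vapor: z₂ = (0.5789, 0.2843, 0.1368).
Drum 2:
Rachford–Rice: g(ψ₂) = Σ zᵢ(Kᵢ−1)/(1+ψ₂(Kᵢ−1)) = 0.
Check two-phase: ΣzᵢKᵢ = 1.310 > 1 and Σzᵢ/Kᵢ = 1.660 > 1, so g(0) = 0.310 > 0 and g(1) = -0.660 < 0.
Newton iteration, ψ₂⁰ = 0.53:
  ψ₂ = 0.530: g = -0.0045, g' = -0.638 → ψ₂ = 0.523
Converged at ψ₂ = 0.523.
  1: x = 0.387, y = 0.754
  2: x = 0.369, y = 0.207
  3: x = 0.244, y = 0.039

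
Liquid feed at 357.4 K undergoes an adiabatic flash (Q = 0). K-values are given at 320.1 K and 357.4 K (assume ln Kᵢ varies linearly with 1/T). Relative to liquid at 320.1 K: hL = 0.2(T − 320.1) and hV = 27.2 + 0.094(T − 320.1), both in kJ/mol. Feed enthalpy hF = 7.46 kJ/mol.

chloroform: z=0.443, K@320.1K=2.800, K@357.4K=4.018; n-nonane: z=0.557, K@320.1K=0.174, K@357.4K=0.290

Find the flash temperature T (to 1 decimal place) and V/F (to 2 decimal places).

T = 323.7 K, V/F = 0.25

Adiabatic flash: solve Rachford–Rice at each trial T, then check hF = ψ·hV(T) + (1−ψ)·hL(T).
  T = 320.1 K: K = (2.800, 0.174), RR gives ψ = 0.227, H_out = 6.171 kJ/mol
  T = 357.4 K: K = (4.018, 0.290), RR gives ψ = 0.439, H_out = 17.674 kJ/mol
  T = 338.8 K: K = (3.389, 0.228), RR gives ψ = 0.341, H_out = 12.331 kJ/mol
  T = 329.5 K: K = (3.091, 0.200), RR gives ψ = 0.287, H_out = 9.410 kJ/mol
  T = 324.8 K: K = (2.944, 0.187), RR gives ψ = 0.258, H_out = 7.834 kJ/mol
  T = 322.5 K: K = (2.873, 0.180), RR gives ψ = 0.243, H_out = 7.032 kJ/mol
Linear interpolation between T = 322.5 (H_out = 7.032) and T = 324.8 (H_out = 7.834) on hF = 7.46 gives T ≈ 323.7 K, at which ψ = 0.25.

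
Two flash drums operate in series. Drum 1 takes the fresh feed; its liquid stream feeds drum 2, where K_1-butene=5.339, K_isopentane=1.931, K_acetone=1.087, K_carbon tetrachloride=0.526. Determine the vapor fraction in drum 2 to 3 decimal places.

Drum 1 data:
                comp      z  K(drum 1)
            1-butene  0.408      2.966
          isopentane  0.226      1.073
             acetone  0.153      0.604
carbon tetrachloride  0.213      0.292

Drum 1:
Let ψ₁ = V/F and solve Σ zᵢ(Kᵢ−1)/(1+ψ₁(Kᵢ−1)) = 0.
Feasibility: ΣzᵢKᵢ = 1.607, Σzᵢ/Kᵢ = 1.331 — both > 1, two phases present.
Newton–Raphson from ψ₁ = 0.67:
  ψ₁ = 0.670: g = -0.0075, g' = -0.726 → ψ₁ = 0.660
Converged at ψ₁ = 0.660.
Drum-1 compositions:
  1-butene: x = 0.178, y = 0.527
  isopentane: x = 0.216, y = 0.231
  acetone: x = 0.207, y = 0.125
  carbon tetrachloride: x = 0.400, y = 0.117
Drum-2 feed = drum-1 liquid: z₂ = (0.1776, 0.2156, 0.2071, 0.3997).
Drum 2:
Rachford–Rice: g(ψ₂) = Σ zᵢ(Kᵢ−1)/(1+ψ₂(Kᵢ−1)) = 0.
g(0) = ΣzᵢKᵢ − 1 = 0.800 and g(1) = 1 − Σzᵢ/Kᵢ = -0.095, so a root lies in (0, 1).
Newton–Raphson from ψ₂ = 0.5:
  ψ₂ = 0.500: g = 0.1491, g' = -0.576 → ψ₂ = 0.759
  ψ₂ = 0.759: g = 0.0181, g' = -0.466 → ψ₂ = 0.798
Converged at ψ₂ = 0.798.
  1-butene: x = 0.040, y = 0.212
  isopentane: x = 0.124, y = 0.239
  acetone: x = 0.194, y = 0.211
  carbon tetrachloride: x = 0.643, y = 0.338

V/F (drum 2) = 0.798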